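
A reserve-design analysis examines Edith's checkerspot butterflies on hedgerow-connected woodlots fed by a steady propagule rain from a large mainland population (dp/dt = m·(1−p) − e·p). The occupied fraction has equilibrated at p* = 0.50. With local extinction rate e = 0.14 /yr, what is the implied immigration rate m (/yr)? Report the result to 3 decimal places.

0.140

At equilibrium m(1−p*) = e·p*, so m = e·p*/(1−p*).
m = 0.14 × 0.50 / 0.5000 = 0.0700/0.5000 = 0.1400.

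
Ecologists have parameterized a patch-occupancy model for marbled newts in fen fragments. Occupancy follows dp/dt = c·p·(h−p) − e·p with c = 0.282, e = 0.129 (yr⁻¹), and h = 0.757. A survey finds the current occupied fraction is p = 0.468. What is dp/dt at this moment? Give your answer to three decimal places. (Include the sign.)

Colonization term: c·p·(h−p) = 0.282×0.468×0.2890 = 0.03814.
Extinction term: e·p = 0.06037.
dp/dt = 0.03814 − 0.06037 = -0.02223.

-0.022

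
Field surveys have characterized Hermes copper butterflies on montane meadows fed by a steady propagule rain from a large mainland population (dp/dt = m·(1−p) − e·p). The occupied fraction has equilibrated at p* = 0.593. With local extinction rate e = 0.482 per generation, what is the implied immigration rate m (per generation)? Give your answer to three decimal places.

0.702

At equilibrium m(1−p*) = e·p*, so m = e·p*/(1−p*).
m = 0.482 × 0.593 / 0.4070 = 0.2858/0.4070 = 0.7023.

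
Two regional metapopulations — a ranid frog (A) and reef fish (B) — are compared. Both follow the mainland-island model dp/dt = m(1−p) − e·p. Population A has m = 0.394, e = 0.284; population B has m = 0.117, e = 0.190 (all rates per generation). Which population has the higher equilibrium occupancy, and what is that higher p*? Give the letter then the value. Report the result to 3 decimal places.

A, 0.581

A: p*_A = m/(m+e) = 0.394/0.6780 = 0.5811.
B: p*_B = 0.117/0.3070 = 0.3811.
A is higher at 0.5811.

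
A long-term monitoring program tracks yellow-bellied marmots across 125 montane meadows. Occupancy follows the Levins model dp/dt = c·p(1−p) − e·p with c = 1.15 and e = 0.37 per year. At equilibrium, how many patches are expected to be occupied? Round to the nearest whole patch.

85

p* = 1 − e/c = 1 − 0.37/1.15 = 0.6783.
Expected occupied patches = N × p* = 125 × 0.6783 = 84.78 ≈ 85.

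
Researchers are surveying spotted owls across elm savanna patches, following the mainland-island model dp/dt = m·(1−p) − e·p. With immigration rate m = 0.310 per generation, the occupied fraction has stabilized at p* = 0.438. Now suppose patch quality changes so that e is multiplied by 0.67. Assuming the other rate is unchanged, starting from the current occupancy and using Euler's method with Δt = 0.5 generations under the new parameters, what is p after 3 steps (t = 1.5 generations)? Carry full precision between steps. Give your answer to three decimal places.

Balance m(1−p*) = e·p* gives e = m(1−p*)/p* = 0.310×0.56200/0.43800 = 0.39776.
Starting from p₀ = 0.43800; update p ← p + (dp/dt)·Δt with the new parameters.
  1  |  dp/dt·Δt = +0.028746  |  p_1 = 0.466746
  2  |  dp/dt·Δt = +0.020460  |  p_2 = 0.487206
  3  |  dp/dt·Δt = +0.014563  |  p_3 = 0.501769

0.502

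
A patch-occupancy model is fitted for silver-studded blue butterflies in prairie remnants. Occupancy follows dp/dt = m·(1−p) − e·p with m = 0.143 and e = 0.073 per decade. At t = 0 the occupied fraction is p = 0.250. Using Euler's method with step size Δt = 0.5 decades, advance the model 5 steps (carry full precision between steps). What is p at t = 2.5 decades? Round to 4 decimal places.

0.4294

Update rule: p ← p + [m·(1−p) − e·p]·Δt with Δt = 0.5.
step 1: Δp = +0.04450, p = 0.29450
step 2: Δp = +0.03969, p = 0.33419
step 3: Δp = +0.03541, p = 0.36960
step 4: Δp = +0.03158, p = 0.40118
step 5: Δp = +0.02817, p = 0.42936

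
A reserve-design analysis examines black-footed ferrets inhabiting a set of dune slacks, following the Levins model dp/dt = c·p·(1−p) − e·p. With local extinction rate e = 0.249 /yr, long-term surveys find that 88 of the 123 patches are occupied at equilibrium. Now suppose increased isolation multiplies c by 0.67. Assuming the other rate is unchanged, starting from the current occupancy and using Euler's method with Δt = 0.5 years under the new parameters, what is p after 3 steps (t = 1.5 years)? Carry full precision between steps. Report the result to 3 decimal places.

0.647

Observed p* = 88/123 = 0.71545.
Balance c(1−p*) = e gives c = e/(1 − 0.71545) = 0.249/0.28455 = 0.87506.
Starting from p₀ = 0.71545; update p ← p + (dp/dt)·Δt with the new parameters.
step 1: Δp = -0.02939, p = 0.68605
step 2: Δp = -0.02227, p = 0.66378
step 3: Δp = -0.01722, p = 0.64656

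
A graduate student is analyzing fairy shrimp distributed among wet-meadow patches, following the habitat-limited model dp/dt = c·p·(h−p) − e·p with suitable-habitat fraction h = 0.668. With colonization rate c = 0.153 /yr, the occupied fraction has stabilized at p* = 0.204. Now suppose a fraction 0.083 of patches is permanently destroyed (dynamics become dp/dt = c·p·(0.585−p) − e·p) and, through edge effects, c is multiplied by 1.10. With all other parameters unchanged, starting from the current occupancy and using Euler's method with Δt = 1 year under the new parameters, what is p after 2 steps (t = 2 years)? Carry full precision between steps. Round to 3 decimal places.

Balance c(h−p*) = e gives e = 0.153×(0.668 − 0.20400) = 0.07099.
Starting from p₀ = 0.20400; update p ← p + (dp/dt)·Δt with the new parameters.
step 1: Δp = -0.00140, p = 0.20260
step 2: Δp = -0.00134, p = 0.20125

0.201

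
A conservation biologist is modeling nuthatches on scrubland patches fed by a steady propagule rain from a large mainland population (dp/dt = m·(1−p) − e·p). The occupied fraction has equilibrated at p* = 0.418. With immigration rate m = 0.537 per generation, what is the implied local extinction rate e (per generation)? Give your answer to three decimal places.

At equilibrium m(1−p*) = e·p*, so e = m(1−p*)/p*.
e = 0.537 × 0.5820 / 0.418 = 0.7477.

0.748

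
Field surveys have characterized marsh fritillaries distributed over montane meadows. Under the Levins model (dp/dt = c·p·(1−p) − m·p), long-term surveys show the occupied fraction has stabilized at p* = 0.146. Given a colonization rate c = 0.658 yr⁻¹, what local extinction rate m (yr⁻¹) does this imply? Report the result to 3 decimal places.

At equilibrium c(1−p*) = m.
m = 0.658 × (1 − 0.146) = 0.658 × 0.8540 = 0.5619.

0.562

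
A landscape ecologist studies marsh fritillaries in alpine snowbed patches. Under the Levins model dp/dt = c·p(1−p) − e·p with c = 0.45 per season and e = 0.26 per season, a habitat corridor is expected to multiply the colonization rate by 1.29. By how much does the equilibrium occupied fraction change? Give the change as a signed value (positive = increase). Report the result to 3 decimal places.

Before: p* = 1 − 0.26/0.45 = 0.4222.
After the change, c = 0.5805, e = 0.26, so p* = 1 − 0.26/0.5805 = 0.5521.
Δp* = 0.5521 − 0.4222 = +0.1299.

0.130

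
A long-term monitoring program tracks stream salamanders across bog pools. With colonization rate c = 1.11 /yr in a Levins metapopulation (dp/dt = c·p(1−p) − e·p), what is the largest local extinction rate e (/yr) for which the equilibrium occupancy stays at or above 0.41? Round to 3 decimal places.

1 − e/c ≥ 0.41 ⇒ e ≤ c(1 − 0.41) = 1.11 × 0.5900.
e_max = 0.6549.

0.655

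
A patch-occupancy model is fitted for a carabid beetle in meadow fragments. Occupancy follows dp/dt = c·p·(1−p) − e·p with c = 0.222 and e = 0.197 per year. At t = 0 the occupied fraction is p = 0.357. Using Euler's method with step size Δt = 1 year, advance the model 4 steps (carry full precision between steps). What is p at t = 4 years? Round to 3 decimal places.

Update rule: p ← p + [c·p·(1−p) − e·p]·Δt with Δt = 1.
  1  |  dp/dt·Δt = -0.019369  |  p_1 = 0.337631
  2  |  dp/dt·Δt = -0.016866  |  p_2 = 0.320765
  3  |  dp/dt·Δt = -0.014823  |  p_3 = 0.305943
  4  |  dp/dt·Δt = -0.013131  |  p_4 = 0.292812

0.293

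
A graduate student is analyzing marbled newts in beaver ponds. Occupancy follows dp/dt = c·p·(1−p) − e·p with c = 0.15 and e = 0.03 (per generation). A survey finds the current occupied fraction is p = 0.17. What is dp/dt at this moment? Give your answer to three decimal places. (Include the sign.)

Colonization term: c·p·(1−p) = 0.15×0.17×0.8300 = 0.02116.
Extinction term: e·p = 0.00510.
dp/dt = 0.02116 − 0.00510 = 0.01606.

0.016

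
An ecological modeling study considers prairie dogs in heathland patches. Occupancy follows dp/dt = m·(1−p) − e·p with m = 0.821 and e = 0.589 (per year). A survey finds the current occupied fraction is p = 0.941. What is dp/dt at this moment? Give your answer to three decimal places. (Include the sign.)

-0.506

Colonization term: m·(1−p) = 0.821×0.0590 = 0.04844.
Extinction term: e·p = 0.55425.
dp/dt = 0.04844 − 0.55425 = -0.50581.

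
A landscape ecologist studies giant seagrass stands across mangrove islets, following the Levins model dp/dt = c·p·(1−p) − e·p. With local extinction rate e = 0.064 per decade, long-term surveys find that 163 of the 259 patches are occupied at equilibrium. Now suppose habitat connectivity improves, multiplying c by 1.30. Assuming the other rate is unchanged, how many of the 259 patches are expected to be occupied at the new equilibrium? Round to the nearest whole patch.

185

Observed p* = 163/259 = 0.62934.
Balance c(1−p*) = e gives c = e/(1 − 0.62934) = 0.064/0.37066 = 0.17266.
New p* = 1 − e/c = 1 − 0.06400/0.22446 = 0.71487.
Expected occupied = 259 × 0.71487 = 185.15 ≈ 185.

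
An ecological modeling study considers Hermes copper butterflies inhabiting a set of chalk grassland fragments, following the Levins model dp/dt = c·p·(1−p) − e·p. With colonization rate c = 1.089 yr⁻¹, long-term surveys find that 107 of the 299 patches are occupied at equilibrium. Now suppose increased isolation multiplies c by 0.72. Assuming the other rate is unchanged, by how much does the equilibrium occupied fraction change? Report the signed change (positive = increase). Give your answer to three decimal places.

-0.250

Observed p* = 107/299 = 0.35786.
Balance c(1−p*) = e gives e = 1.089×(1 − 0.35786) = 0.69929.
New p* = 1 − e/c = 1 − 0.69929/0.78408 = 0.10814.
Δp* = 0.10814 − 0.35786 = -0.24972.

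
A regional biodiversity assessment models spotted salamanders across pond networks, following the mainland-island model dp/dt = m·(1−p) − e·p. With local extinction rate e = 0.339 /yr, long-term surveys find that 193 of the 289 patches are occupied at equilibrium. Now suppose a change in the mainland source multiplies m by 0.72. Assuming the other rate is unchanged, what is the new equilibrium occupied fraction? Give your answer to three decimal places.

Observed p* = 193/289 = 0.66782.
Balance m(1−p*) = e·p* gives m = e·p*/(1−p*) = 0.339×0.66782/0.33218 = 0.68153.
New p* = m/(m+e) = 0.49070/(0.49070+0.33900) = 0.59142.

0.591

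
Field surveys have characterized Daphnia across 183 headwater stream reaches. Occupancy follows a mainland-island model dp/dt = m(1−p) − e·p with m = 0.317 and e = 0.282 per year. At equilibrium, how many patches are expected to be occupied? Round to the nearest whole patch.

p* = m/(m+e) = 0.317/0.5990 = 0.5292.
Expected occupied patches = N × p* = 183 × 0.5292 = 96.85 ≈ 97.

97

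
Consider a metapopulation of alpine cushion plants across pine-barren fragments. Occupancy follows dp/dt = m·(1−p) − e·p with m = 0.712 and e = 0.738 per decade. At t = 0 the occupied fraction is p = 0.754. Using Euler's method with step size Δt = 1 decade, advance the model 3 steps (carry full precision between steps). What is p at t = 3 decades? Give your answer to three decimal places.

0.467

Update rule: p ← p + [m·(1−p) − e·p]·Δt with Δt = 1.
t = 1: p = 0.75400 + (-0.38130) = 0.37270
t = 2: p = 0.37270 + (+0.17158) = 0.54428
t = 3: p = 0.54428 + (-0.07721) = 0.46707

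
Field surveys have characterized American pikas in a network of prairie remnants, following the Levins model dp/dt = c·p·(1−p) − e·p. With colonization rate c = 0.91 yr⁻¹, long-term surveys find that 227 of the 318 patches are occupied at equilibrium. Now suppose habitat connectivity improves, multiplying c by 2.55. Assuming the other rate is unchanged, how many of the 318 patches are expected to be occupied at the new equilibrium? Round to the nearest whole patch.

Observed p* = 227/318 = 0.71384.
Balance c(1−p*) = e gives e = 0.91×(1 − 0.71384) = 0.26041.
New p* = 1 − e/c = 1 − 0.26041/2.32050 = 0.88778.
Expected occupied = 318 × 0.88778 = 282.31 ≈ 282.

282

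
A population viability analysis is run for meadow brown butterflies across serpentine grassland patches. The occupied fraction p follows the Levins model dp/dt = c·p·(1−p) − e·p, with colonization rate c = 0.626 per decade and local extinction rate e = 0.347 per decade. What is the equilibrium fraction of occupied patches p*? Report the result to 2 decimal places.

0.45

At equilibrium, colonization balances extinction: c·p*·(1−p*) = e·p*.
So p* = 1 − e/c = 1 − 0.347/0.626 = 1 − 0.5543 = 0.4457.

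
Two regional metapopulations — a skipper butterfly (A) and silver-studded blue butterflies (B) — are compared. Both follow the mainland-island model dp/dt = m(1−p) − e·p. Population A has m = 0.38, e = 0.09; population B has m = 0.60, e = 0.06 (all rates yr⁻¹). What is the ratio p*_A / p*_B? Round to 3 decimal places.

0.889

A: p*_A = m/(m+e) = 0.38/0.4700 = 0.8085.
B: p*_B = 0.60/0.6600 = 0.9091.
p*_A / p*_B = 0.8085/0.9091 = 0.8894.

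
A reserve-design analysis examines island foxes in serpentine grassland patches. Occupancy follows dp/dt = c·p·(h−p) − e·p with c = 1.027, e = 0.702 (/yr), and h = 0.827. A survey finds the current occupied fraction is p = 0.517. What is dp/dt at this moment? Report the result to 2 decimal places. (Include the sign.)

Colonization term: c·p·(h−p) = 1.027×0.517×0.3100 = 0.16460.
Extinction term: e·p = 0.36293.
dp/dt = 0.16460 − 0.36293 = -0.19834.

-0.20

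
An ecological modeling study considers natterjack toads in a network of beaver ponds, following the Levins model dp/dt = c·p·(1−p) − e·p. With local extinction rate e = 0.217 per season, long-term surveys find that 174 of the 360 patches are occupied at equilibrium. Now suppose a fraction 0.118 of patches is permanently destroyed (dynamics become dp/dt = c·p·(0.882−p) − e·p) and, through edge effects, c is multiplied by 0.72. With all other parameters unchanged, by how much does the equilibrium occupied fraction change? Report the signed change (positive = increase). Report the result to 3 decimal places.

-0.319

Observed p* = 174/360 = 0.48333.
Balance c(1−p*) = e gives c = e/(1 − 0.48333) = 0.217/0.51667 = 0.42000.
New p* = 0.882 − e/c = 0.882 − 0.21700/0.30240 = 0.16441.
Δp* = 0.16441 − 0.48333 = -0.31892.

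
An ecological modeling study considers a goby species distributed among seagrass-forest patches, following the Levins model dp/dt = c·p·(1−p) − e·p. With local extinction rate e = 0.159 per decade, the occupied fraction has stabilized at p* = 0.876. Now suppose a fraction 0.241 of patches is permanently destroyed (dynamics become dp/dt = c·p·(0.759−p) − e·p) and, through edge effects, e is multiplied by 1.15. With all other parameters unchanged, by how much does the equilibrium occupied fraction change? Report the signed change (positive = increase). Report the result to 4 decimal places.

-0.2596

Balance c(1−p*) = e gives c = e/(1 − 0.87600) = 0.159/0.12400 = 1.28226.
New p* = 0.759 − e/c = 0.759 − 0.18285/1.28226 = 0.61640.
Δp* = 0.61640 − 0.87600 = -0.25960.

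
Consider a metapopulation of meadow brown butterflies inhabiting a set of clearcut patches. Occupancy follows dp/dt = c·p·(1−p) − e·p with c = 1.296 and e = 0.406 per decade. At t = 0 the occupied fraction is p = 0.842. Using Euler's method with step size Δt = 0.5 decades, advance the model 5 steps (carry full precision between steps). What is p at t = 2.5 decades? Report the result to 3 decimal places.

0.692

Update rule: p ← p + [c·p·(1−p) − e·p]·Δt with Δt = 0.5.
step 1: Δp = -0.08472, p = 0.75728
step 2: Δp = -0.03462, p = 0.72266
step 3: Δp = -0.01683, p = 0.70583
step 4: Δp = -0.00874, p = 0.69710
step 5: Δp = -0.00468, p = 0.69241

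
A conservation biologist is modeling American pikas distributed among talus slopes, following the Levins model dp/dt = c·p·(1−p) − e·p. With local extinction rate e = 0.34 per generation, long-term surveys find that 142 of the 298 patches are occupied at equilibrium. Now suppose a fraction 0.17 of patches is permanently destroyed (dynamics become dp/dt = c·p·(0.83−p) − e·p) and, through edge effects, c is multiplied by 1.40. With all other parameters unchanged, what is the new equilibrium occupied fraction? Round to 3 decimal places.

Observed p* = 142/298 = 0.47651.
Balance c(1−p*) = e gives c = e/(1 − 0.47651) = 0.34/0.52349 = 0.64949.
New p* = 0.83 − e/c = 0.83 − 0.34000/0.90929 = 0.45608.

0.456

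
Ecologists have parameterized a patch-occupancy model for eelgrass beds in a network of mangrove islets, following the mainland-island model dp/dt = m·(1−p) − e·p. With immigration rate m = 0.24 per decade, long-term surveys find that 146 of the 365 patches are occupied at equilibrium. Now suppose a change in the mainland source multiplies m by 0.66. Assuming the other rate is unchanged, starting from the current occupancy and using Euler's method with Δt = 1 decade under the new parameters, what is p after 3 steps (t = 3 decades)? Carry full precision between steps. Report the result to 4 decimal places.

0.3161

Observed p* = 146/365 = 0.40000.
Balance m(1−p*) = e·p* gives e = m(1−p*)/p* = 0.24×0.60000/0.40000 = 0.36000.
Starting from p₀ = 0.40000; update p ← p + (dp/dt)·Δt with the new parameters.
p: 0.40000 → 0.35104  (Δp = -0.04896)
p: 0.35104 → 0.32746  (Δp = -0.02358)
p: 0.32746 → 0.31611  (Δp = -0.01136)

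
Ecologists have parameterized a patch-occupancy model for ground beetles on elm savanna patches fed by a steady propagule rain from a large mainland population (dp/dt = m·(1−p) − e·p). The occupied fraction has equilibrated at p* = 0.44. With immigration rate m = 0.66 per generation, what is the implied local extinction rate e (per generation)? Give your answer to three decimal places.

At equilibrium m(1−p*) = e·p*, so e = m(1−p*)/p*.
e = 0.66 × 0.5600 / 0.44 = 0.8400.

0.840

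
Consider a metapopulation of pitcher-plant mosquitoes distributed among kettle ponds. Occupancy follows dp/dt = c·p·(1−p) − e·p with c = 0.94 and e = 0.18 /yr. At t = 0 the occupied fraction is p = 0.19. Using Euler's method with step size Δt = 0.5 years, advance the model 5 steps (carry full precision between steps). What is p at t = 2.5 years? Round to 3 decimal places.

0.535

Update rule: p ← p + [c·p·(1−p) − e·p]·Δt with Δt = 0.5.
p: 0.19000 → 0.24523  (Δp = +0.05523)
p: 0.24523 → 0.31016  (Δp = +0.06492)
p: 0.31016 → 0.38280  (Δp = +0.07265)
p: 0.38280 → 0.45940  (Δp = +0.07659)
p: 0.45940 → 0.53477  (Δp = +0.07538)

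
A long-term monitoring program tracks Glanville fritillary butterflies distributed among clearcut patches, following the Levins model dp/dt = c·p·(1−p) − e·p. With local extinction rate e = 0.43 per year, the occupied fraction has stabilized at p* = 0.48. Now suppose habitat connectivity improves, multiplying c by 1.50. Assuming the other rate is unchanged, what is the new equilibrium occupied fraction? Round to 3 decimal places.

Balance c(1−p*) = e gives c = e/(1 − 0.48000) = 0.43/0.52000 = 0.82692.
New p* = 1 − e/c = 1 − 0.43000/1.24038 = 0.65333.

0.653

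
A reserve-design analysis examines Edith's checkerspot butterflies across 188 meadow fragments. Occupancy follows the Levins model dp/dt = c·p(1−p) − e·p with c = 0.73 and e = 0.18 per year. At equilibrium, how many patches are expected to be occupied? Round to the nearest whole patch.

p* = 1 − e/c = 1 − 0.18/0.73 = 0.7534.
Expected occupied patches = N × p* = 188 × 0.7534 = 141.64 ≈ 142.

142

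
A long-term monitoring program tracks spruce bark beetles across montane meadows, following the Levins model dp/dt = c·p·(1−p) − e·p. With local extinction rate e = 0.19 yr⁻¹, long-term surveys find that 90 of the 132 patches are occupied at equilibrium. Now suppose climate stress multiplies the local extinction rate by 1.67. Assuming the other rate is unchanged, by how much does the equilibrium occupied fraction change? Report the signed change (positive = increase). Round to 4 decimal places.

Observed p* = 90/132 = 0.68182.
Balance c(1−p*) = e gives c = e/(1 − 0.68182) = 0.19/0.31818 = 0.59715.
New p* = 1 − e/c = 1 − 0.31730/0.59715 = 0.46864.
Δp* = 0.46864 − 0.68182 = -0.21318.

-0.2132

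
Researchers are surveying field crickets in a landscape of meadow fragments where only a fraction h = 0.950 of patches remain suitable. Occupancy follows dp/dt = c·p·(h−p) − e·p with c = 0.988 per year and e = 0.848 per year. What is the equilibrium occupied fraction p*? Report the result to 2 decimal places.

Setting dp/dt = 0 and dividing by p* gives c·(h−p*) = e.
So p* = h − e/c = 0.950 − 0.848/0.988 = 0.950 − 0.8583 = 0.0917.

0.09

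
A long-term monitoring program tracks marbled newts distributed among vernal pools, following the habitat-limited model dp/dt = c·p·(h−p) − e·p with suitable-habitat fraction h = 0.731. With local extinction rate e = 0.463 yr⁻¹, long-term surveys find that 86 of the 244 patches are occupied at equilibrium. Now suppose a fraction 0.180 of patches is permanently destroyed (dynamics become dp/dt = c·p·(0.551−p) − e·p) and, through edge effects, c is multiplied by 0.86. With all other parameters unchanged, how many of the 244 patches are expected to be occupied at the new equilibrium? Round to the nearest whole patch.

Observed p* = 86/244 = 0.35246.
Balance c(h−p*) = e gives c = e/(0.731 − 0.35246) = 0.463/0.37854 = 1.22312.
New p* = 0.551 − e/c = 0.551 − 0.46300/1.05188 = 0.11084.
Expected occupied = 244 × 0.11084 = 27.04 ≈ 27.

27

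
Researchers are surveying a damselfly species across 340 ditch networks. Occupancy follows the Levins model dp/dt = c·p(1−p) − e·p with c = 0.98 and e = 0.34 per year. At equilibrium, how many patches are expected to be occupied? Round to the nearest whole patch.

222

p* = 1 − e/c = 1 − 0.34/0.98 = 0.6531.
Expected occupied patches = N × p* = 340 × 0.6531 = 222.04 ≈ 222.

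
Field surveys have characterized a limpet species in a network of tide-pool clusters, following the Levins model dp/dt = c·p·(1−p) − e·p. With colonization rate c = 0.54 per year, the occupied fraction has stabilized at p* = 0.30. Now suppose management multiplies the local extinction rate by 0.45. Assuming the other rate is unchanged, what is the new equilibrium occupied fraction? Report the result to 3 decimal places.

0.685

Balance c(1−p*) = e gives e = 0.54×(1 − 0.30000) = 0.37800.
New p* = 1 − e/c = 1 − 0.17010/0.54000 = 0.68500.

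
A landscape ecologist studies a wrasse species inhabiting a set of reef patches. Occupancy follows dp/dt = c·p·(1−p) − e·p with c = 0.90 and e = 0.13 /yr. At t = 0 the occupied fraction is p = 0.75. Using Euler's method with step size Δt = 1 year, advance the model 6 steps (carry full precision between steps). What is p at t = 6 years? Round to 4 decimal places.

0.8555

Update rule: p ← p + [c·p·(1−p) − e·p]·Δt with Δt = 1.
step 1: Δp = +0.07125, p = 0.82125
step 2: Δp = +0.02536, p = 0.84661
step 3: Δp = +0.00682, p = 0.85343
step 4: Δp = +0.00164, p = 0.85506
step 5: Δp = +0.00038, p = 0.85544
step 6: Δp = +0.00009, p = 0.85553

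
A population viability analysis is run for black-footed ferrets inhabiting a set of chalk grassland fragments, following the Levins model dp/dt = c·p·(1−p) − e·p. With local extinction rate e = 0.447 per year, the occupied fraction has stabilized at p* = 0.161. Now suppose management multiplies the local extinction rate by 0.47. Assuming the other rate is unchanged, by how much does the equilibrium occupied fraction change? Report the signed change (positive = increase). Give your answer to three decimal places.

Balance c(1−p*) = e gives c = e/(1 − 0.16100) = 0.447/0.83900 = 0.53278.
New p* = 1 − e/c = 1 − 0.21009/0.53278 = 0.60567.
Δp* = 0.60567 − 0.16100 = +0.44467.

0.445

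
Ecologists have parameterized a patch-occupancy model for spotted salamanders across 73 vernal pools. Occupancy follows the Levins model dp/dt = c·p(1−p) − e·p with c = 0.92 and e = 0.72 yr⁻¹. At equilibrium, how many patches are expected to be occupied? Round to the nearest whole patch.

16

p* = 1 − e/c = 1 − 0.72/0.92 = 0.2174.
Expected occupied patches = N × p* = 73 × 0.2174 = 15.87 ≈ 16.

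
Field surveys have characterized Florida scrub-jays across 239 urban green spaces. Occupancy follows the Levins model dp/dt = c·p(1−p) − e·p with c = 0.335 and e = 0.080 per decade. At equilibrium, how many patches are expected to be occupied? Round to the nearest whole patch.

p* = 1 − e/c = 1 − 0.080/0.335 = 0.7612.
Expected occupied patches = N × p* = 239 × 0.7612 = 181.93 ≈ 182.

182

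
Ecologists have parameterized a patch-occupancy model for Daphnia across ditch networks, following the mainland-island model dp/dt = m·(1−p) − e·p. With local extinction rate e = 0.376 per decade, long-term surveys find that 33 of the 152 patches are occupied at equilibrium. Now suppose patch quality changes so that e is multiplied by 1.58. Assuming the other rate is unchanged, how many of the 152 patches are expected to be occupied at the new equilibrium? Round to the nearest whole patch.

Observed p* = 33/152 = 0.21711.
Balance m(1−p*) = e·p* gives m = e·p*/(1−p*) = 0.376×0.21711/0.78289 = 0.10427.
New p* = m/(m+e) = 0.10427/(0.10427+0.59408) = 0.14931.
Expected occupied = 152 × 0.14931 = 22.70 ≈ 23.

23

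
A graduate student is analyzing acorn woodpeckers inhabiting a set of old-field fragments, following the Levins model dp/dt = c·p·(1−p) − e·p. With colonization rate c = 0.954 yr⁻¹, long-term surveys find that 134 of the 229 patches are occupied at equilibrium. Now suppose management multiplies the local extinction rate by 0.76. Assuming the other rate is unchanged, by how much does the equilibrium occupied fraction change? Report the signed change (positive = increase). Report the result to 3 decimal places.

0.100

Observed p* = 134/229 = 0.58515.
Balance c(1−p*) = e gives e = 0.954×(1 − 0.58515) = 0.39577.
New p* = 1 − e/c = 1 − 0.30079/0.95400 = 0.68471.
Δp* = 0.68471 − 0.58515 = +0.09956.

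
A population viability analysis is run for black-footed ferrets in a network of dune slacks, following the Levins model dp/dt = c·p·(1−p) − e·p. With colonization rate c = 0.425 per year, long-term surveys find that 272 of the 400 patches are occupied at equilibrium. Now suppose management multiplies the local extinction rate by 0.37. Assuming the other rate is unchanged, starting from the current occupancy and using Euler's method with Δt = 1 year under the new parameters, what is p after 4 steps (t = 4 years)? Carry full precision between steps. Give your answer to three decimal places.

0.839

Observed p* = 272/400 = 0.68000.
Balance c(1−p*) = e gives e = 0.425×(1 − 0.68000) = 0.13600.
Starting from p₀ = 0.68000; update p ← p + (dp/dt)·Δt with the new parameters.
  1  |  dp/dt·Δt = +0.058262  |  p_1 = 0.738262
  2  |  dp/dt·Δt = +0.044974  |  p_2 = 0.783236
  3  |  dp/dt·Δt = +0.032743  |  p_3 = 0.815979
  4  |  dp/dt·Δt = +0.022757  |  p_4 = 0.838736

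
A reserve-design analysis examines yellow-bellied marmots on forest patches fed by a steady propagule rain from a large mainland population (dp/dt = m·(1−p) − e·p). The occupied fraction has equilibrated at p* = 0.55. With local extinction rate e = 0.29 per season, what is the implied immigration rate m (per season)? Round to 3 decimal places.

At equilibrium m(1−p*) = e·p*, so m = e·p*/(1−p*).
m = 0.29 × 0.55 / 0.4500 = 0.1595/0.4500 = 0.3544.

0.354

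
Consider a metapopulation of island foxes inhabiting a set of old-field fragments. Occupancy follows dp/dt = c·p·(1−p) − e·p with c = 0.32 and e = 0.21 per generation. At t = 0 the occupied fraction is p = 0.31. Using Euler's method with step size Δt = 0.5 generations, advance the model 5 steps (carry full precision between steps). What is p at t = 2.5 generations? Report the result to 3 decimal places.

Update rule: p ← p + [c·p·(1−p) − e·p]·Δt with Δt = 0.5.
p: 0.31000 → 0.31167  (Δp = +0.00167)
p: 0.31167 → 0.31327  (Δp = +0.00160)
p: 0.31327 → 0.31480  (Δp = +0.00153)
p: 0.31480 → 0.31626  (Δp = +0.00146)
p: 0.31626 → 0.31765  (Δp = +0.00139)

0.318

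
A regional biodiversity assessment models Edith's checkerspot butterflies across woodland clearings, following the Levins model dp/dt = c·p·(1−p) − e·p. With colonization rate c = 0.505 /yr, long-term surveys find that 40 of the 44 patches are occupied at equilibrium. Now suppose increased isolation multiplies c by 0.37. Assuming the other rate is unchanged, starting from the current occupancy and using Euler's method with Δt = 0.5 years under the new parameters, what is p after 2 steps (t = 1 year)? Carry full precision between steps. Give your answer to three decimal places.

Observed p* = 40/44 = 0.90909.
Balance c(1−p*) = e gives e = 0.505×(1 − 0.90909) = 0.04591.
Starting from p₀ = 0.90909; update p ← p + (dp/dt)·Δt with the new parameters.
  1  |  dp/dt·Δt = -0.013147  |  p_1 = 0.895944
  2  |  dp/dt·Δt = -0.011856  |  p_2 = 0.884088

0.884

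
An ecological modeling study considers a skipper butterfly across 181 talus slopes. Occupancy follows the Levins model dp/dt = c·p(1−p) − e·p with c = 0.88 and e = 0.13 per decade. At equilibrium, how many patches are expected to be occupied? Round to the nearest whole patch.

p* = 1 − e/c = 1 − 0.13/0.88 = 0.8523.
Expected occupied patches = N × p* = 181 × 0.8523 = 154.26 ≈ 154.

154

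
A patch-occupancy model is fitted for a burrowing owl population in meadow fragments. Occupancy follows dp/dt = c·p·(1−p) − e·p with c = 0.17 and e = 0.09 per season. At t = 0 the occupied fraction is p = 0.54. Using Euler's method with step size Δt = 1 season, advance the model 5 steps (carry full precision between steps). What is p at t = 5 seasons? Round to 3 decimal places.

Update rule: p ← p + [c·p·(1−p) − e·p]·Δt with Δt = 1.
  1  |  dp/dt·Δt = -0.006372  |  p_1 = 0.533628
  2  |  dp/dt·Δt = -0.005719  |  p_2 = 0.527909
  3  |  dp/dt·Δt = -0.005144  |  p_3 = 0.522765
  4  |  dp/dt·Δt = -0.004637  |  p_4 = 0.518128
  5  |  dp/dt·Δt = -0.004187  |  p_5 = 0.513941

0.514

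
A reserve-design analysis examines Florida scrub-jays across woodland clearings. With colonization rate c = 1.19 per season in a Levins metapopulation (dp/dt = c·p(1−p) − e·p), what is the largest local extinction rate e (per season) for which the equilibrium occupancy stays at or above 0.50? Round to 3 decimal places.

0.595

1 − e/c ≥ 0.50 ⇒ e ≤ c(1 − 0.50) = 1.19 × 0.5000.
e_max = 0.5950.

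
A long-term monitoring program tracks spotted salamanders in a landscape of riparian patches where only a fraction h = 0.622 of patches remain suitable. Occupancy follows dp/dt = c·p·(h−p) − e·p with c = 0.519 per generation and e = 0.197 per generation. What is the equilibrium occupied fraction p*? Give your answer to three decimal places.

0.242

Setting dp/dt = 0 and dividing by p* gives c·(h−p*) = e.
So p* = h − e/c = 0.622 − 0.197/0.519 = 0.622 − 0.3796 = 0.2424.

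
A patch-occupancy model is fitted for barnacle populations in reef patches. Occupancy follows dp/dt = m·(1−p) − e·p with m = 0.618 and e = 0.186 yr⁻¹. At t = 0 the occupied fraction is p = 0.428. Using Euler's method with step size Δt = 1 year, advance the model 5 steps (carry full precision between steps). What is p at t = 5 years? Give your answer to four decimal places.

0.7686

Update rule: p ← p + [m·(1−p) − e·p]·Δt with Δt = 1.
p: 0.42800 → 0.70189  (Δp = +0.27389)
p: 0.70189 → 0.75557  (Δp = +0.05368)
p: 0.75557 → 0.76609  (Δp = +0.01052)
p: 0.76609 → 0.76815  (Δp = +0.00206)
p: 0.76815 → 0.76856  (Δp = +0.00040)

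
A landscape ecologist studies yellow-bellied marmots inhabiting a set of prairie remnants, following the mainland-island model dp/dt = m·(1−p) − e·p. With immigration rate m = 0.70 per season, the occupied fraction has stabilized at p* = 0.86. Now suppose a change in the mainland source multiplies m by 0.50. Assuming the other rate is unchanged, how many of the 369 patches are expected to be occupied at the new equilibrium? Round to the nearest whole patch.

278

Balance m(1−p*) = e·p* gives e = m(1−p*)/p* = 0.70×0.14000/0.86000 = 0.11395.
New p* = m/(m+e) = 0.35000/(0.35000+0.11395) = 0.75439.
Expected occupied = 369 × 0.75439 = 278.37 ≈ 278.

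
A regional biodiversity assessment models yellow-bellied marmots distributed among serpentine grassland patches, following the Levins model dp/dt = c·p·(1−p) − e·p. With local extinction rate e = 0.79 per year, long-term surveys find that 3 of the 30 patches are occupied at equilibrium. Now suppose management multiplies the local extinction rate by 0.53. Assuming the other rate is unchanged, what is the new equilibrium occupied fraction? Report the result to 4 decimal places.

0.5230

Observed p* = 3/30 = 0.10000.
Balance c(1−p*) = e gives c = e/(1 − 0.10000) = 0.79/0.90000 = 0.87778.
New p* = 1 − e/c = 1 − 0.41870/0.87778 = 0.52300.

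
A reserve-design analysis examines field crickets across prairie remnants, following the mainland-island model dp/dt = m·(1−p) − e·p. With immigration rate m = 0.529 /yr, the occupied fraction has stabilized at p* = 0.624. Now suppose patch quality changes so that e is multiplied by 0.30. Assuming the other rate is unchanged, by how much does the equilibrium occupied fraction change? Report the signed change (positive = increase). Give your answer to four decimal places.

Balance m(1−p*) = e·p* gives e = m(1−p*)/p* = 0.529×0.37600/0.62400 = 0.31876.
New p* = m/(m+e) = 0.52900/(0.52900+0.09563) = 0.84690.
Δp* = 0.84690 − 0.62400 = +0.22290.

0.2229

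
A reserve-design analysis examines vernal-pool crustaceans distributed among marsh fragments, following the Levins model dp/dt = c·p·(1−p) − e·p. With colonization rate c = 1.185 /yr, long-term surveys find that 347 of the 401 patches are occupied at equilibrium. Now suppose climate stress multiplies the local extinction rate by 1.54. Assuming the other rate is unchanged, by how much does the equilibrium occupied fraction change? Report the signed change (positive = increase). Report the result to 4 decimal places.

Observed p* = 347/401 = 0.86534.
Balance c(1−p*) = e gives e = 1.185×(1 − 0.86534) = 0.15957.
New p* = 1 − e/c = 1 − 0.24574/1.18500 = 0.79262.
Δp* = 0.79262 − 0.86534 = -0.07272.

-0.0727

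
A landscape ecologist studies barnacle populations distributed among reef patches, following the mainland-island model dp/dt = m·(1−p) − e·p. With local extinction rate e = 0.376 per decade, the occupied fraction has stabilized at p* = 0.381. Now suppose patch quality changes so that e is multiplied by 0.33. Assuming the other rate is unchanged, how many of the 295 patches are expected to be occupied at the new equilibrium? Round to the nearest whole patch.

Balance m(1−p*) = e·p* gives m = e·p*/(1−p*) = 0.376×0.38100/0.61900 = 0.23143.
New p* = m/(m+e) = 0.23143/(0.23143+0.12408) = 0.65098.
Expected occupied = 295 × 0.65098 = 192.04 ≈ 192.

192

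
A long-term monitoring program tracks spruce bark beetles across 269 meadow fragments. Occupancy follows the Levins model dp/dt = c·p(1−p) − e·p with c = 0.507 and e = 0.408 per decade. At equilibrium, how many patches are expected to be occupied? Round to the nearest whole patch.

p* = 1 − e/c = 1 − 0.408/0.507 = 0.1953.
Expected occupied patches = N × p* = 269 × 0.1953 = 52.53 ≈ 53.

53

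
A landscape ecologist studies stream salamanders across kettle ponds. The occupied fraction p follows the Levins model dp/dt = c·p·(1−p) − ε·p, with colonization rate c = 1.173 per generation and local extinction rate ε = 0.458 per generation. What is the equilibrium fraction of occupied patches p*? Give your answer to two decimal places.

Setting dp/dt = 0 and dividing through by p* gives c·(1−p*) = ε.
So p* = 1 − ε/c = 1 − 0.458/1.173 = 1 − 0.3905 = 0.6095.

0.61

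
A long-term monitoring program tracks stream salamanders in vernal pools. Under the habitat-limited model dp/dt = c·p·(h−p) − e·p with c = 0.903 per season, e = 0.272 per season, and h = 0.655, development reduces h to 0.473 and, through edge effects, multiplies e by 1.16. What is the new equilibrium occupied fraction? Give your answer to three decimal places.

Before: p* = h − e/c = 0.655 − 0.272/0.903 = 0.655 − 0.3012 = 0.3538.
After: c = 0.903, e = 0.31552, h = 0.473; p* = 0.473 − 0.31552/0.903 = 0.1236.

0.124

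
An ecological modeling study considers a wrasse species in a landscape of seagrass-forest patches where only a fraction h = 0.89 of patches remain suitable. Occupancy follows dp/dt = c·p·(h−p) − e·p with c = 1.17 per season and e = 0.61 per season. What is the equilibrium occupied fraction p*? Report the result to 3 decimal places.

Setting dp/dt = 0 and dividing by p* gives c·(h−p*) = e.
So p* = h − e/c = 0.89 − 0.61/1.17 = 0.89 − 0.5214 = 0.3686.

0.369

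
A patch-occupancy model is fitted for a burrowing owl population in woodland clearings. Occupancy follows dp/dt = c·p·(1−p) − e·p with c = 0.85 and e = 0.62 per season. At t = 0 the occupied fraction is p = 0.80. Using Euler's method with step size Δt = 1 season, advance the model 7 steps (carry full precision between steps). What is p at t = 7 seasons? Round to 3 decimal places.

0.291

Update rule: p ← p + [c·p·(1−p) − e·p]·Δt with Δt = 1.
  1  |  dp/dt·Δt = -0.360000  |  p_1 = 0.440000
  2  |  dp/dt·Δt = -0.063360  |  p_2 = 0.376640
  3  |  dp/dt·Δt = -0.033952  |  p_3 = 0.342688
  4  |  dp/dt·Δt = -0.021002  |  p_4 = 0.321687
  5  |  dp/dt·Δt = -0.013972  |  p_5 = 0.307715
  6  |  dp/dt·Δt = -0.009711  |  p_6 = 0.298004
  7  |  dp/dt·Δt = -0.006944  |  p_7 = 0.291059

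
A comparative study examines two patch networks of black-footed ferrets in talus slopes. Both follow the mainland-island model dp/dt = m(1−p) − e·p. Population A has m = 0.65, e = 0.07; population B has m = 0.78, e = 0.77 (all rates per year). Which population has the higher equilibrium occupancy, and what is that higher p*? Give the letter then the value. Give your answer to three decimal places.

A: p*_A = m/(m+e) = 0.65/0.7200 = 0.9028.
B: p*_B = 0.78/1.5500 = 0.5032.
A is higher at 0.9028.

A, 0.903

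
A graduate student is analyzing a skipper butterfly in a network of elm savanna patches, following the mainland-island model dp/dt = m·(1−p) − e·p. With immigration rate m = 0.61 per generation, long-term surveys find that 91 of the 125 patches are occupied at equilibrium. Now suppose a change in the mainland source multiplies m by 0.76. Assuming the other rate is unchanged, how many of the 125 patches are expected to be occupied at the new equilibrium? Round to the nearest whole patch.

Observed p* = 91/125 = 0.72800.
Balance m(1−p*) = e·p* gives e = m(1−p*)/p* = 0.61×0.27200/0.72800 = 0.22791.
New p* = m/(m+e) = 0.46360/(0.46360+0.22791) = 0.67042.
Expected occupied = 125 × 0.67042 = 83.80 ≈ 84.

84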